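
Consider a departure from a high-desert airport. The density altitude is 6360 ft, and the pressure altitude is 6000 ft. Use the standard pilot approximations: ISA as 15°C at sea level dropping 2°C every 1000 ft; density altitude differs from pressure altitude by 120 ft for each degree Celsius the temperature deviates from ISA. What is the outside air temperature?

Density altitude − pressure altitude = 6360 − 6000 = +360 ft.
At 120 ft/°C that is an ISA deviation of 360/120 = +3°C.
ISA temperature at 6000 ft = 15 − 2 × (6000/1000) = 3°C.
OAT = ISA + deviation = 3 + (+3) = 6°C.

6°C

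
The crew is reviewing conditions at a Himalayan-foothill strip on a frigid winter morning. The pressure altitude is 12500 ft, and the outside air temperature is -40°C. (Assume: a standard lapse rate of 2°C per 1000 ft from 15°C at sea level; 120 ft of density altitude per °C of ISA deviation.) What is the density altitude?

8900 ft

ISA temperature at 12500 ft = 15 − 2 × (12500/1000) = -10°C.
ISA deviation = -40 − (-10) = -30°C.
Density altitude = 12500 + 120 × (-30) = 12500 + (-3600) = 8900 ft.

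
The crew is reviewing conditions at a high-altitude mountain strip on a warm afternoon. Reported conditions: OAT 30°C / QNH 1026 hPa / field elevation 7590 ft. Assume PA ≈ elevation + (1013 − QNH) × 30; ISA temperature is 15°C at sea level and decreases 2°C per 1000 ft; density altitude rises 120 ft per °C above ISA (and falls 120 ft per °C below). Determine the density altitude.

Pressure altitude = 7590 + (1013 − 1026) × 30 = 7590 + (-390) = 7200 ft.
ISA temperature at 7200 ft = 15 − 2 × (7200/1000) = 0.6°C.
ISA deviation = 30 − 0.6 = +29.4°C.
Density altitude = 7200 + 120 × (29.4) = 10728 ft.

10728 ft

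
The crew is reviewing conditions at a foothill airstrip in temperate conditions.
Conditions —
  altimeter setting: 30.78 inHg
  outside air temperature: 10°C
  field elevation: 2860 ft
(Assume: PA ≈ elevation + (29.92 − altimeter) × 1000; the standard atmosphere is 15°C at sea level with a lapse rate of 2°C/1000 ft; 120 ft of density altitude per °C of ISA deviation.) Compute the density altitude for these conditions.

1880 ft

Pressure altitude = 2860 + (29.92 − 30.78) × 1000 = 2860 + (-860) = 2000 ft.
ISA temperature at 2000 ft = 15 − 2 × (2000/1000) = 11°C.
ISA deviation = 10 − 11 = -1°C.
Density altitude = 2000 + 120 × (-1) = 1880 ft.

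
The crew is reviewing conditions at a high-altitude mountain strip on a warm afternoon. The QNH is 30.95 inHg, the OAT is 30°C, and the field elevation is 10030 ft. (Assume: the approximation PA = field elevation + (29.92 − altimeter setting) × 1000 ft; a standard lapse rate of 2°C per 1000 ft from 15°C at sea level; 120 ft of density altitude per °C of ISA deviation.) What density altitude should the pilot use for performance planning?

Pressure altitude = 10030 + (29.92 − 30.95) × 1000 = 10030 + (-1030) = 9000 ft.
ISA temperature at 9000 ft = 15 − 2 × (9000/1000) = -3°C.
ISA deviation = 30 − (-3) = +33°C.
Density altitude = 9000 + 120 × (33) = 12960 ft.

12960 ft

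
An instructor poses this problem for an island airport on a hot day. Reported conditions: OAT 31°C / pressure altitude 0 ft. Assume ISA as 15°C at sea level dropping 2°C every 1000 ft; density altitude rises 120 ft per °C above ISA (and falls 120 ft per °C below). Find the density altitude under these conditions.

1920 ft

ISA temperature at 0 ft = 15 − 2 × (0/1000) = 15°C.
ISA deviation = 31 − 15 = +16°C.
Density altitude = 0 + 120 × (16) = 0 + (+1920) = 1920 ft.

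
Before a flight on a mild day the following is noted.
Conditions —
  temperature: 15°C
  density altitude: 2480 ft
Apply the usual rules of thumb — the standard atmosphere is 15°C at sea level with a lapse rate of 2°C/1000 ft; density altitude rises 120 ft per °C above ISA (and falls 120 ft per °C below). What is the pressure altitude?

2000 ft

DA = PA + 120 × (OAT − (15 − 2·PA/1000)) = PA + 120·OAT − 1800 + 0.24·PA = 1.24·PA + 120·OAT − 1800.
So 1.24·PA = 2480 − 120 × 15 + 1800 = 2480.
PA = 2480 / 1.24 = 2000 ft.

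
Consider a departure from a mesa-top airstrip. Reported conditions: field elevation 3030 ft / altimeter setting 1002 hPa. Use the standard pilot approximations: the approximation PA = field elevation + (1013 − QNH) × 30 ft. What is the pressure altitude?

Pressure correction = (1013 − 1002) × 30 = +330 ft.
Pressure altitude = 3030 + (+330) = 3360 ft.

3360 ft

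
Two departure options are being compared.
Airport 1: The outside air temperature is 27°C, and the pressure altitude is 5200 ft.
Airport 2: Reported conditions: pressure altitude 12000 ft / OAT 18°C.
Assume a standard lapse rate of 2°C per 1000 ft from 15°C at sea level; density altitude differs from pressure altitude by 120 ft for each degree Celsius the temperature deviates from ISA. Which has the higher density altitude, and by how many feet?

Airport 2 by 7352 ft

Airport 1: ISA temp = 4.6°C, deviation +22.4°C, DA = 5200 + 120 × 22.4 = 7888 ft.
Airport 2: ISA temp = -9°C, deviation +27°C, DA = 12000 + 120 × 27 = 15240 ft.
Airport 2 is higher by 15240 − 7888 = 7352 ft.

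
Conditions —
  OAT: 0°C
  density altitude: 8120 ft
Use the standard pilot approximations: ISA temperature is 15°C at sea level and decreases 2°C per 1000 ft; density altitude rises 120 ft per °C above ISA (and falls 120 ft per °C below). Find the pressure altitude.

DA = PA + 120 × (OAT − (15 − 2·PA/1000)) = PA + 120·OAT − 1800 + 0.24·PA = 1.24·PA + 120·OAT − 1800.
So 1.24·PA = 8120 − 120 × 0 + 1800 = 9920.
PA = 9920 / 1.24 = 8000 ft.

8000 ft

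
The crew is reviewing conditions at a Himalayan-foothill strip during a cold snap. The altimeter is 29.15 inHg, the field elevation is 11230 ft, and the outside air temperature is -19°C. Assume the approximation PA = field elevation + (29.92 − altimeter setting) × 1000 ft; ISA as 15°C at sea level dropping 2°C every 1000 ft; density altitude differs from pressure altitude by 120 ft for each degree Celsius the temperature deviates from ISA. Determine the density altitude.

Pressure altitude = 11230 + (29.92 − 29.15) × 1000 = 11230 + (+770) = 12000 ft.
ISA temperature at 12000 ft = 15 − 2 × (12000/1000) = -9°C.
ISA deviation = -19 − (-9) = -10°C.
Density altitude = 12000 + 120 × (-10) = 10800 ft.

10800 ft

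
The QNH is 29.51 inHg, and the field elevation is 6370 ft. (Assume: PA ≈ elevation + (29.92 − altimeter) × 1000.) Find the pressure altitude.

Pressure correction = (29.92 − 29.51) × 1000 = +410 ft.
Pressure altitude = 6370 + (+410) = 6780 ft.

6780 ft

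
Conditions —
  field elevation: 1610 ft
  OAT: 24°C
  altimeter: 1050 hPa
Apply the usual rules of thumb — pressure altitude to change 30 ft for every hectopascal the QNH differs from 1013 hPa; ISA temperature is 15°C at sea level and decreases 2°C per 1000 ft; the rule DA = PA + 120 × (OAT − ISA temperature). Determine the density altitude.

1700 ft

Pressure altitude = 1610 + (1013 − 1050) × 30 = 1610 + (-1110) = 500 ft.
ISA temperature at 500 ft = 15 − 2 × (500/1000) = 14°C.
ISA deviation = 24 − 14 = +10°C.
Density altitude = 500 + 120 × (10) = 1700 ft.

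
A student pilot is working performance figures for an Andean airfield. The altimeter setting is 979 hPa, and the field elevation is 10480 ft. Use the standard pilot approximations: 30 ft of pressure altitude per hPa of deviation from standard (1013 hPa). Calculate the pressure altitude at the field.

11500 ft

Pressure correction = (1013 − 979) × 30 = +1020 ft.
Pressure altitude = 10480 + (+1020) = 11500 ft.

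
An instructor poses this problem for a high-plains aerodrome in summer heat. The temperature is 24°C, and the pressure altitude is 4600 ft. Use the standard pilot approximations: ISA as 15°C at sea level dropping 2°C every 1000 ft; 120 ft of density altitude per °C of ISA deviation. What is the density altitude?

ISA temperature at 4600 ft = 15 − 2 × (4600/1000) = 5.8°C.
ISA deviation = 24 − 5.8 = +18.2°C.
Density altitude = 4600 + 120 × (18.2) = 4600 + (+2184) = 6784 ft.

6784 ft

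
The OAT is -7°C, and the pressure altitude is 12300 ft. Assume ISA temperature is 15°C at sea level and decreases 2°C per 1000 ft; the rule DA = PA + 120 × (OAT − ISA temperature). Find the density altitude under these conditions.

ISA temperature at 12300 ft = 15 − 2 × (12300/1000) = -9.6°C.
ISA deviation = -7 − (-9.6) = +2.6°C.
Density altitude = 12300 + 120 × (2.6) = 12300 + (+312) = 12612 ft.

12612 ft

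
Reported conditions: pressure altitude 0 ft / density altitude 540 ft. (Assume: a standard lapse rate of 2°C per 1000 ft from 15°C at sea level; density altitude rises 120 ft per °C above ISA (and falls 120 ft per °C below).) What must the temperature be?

19.5°C

Density altitude − pressure altitude = 540 − 0 = +540 ft.
At 120 ft/°C that is an ISA deviation of 540/120 = +4.5°C.
ISA temperature at 0 ft = 15 − 2 × (0/1000) = 15°C.
OAT = ISA + deviation = 15 + (+4.5) = 19.5°C.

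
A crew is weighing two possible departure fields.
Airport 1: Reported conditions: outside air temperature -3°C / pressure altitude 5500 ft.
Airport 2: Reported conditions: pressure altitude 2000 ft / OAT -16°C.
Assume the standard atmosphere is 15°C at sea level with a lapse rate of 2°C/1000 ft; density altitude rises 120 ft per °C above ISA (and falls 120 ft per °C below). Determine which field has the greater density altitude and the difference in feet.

Airport 1: ISA temp = 4°C, deviation -7°C, DA = 5500 + 120 × (-7) = 4660 ft.
Airport 2: ISA temp = 11°C, deviation -27°C, DA = 2000 + 120 × (-27) = -1240 ft.
Airport 1 is higher by 4660 − (-1240) = 5900 ft.

Airport 1 by 5900 ft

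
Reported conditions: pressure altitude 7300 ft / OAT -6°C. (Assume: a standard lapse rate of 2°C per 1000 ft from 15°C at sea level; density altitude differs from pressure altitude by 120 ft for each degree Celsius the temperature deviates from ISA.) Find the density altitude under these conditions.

ISA temperature at 7300 ft = 15 − 2 × (7300/1000) = 0.4°C.
ISA deviation = -6 − 0.4 = -6.4°C.
Density altitude = 7300 + 120 × (-6.4) = 7300 + (-768) = 6532 ft.

6532 ft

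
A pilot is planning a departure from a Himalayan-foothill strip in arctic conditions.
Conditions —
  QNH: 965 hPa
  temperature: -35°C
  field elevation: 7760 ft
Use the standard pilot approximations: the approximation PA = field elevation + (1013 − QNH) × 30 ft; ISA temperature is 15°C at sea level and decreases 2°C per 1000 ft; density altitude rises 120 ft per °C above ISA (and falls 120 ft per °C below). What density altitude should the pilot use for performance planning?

Pressure altitude = 7760 + (1013 − 965) × 30 = 7760 + (+1440) = 9200 ft.
ISA temperature at 9200 ft = 15 − 2 × (9200/1000) = -3.4°C.
ISA deviation = -35 − (-3.4) = -31.6°C.
Density altitude = 9200 + 120 × (-31.6) = 5408 ft.

5408 ft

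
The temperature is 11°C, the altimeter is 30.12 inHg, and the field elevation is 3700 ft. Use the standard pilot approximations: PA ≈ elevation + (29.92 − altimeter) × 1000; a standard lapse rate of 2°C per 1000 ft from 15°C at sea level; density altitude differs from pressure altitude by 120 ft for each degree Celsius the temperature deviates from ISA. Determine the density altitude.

Pressure altitude = 3700 + (29.92 − 30.12) × 1000 = 3700 + (-200) = 3500 ft.
ISA temperature at 3500 ft = 15 − 2 × (3500/1000) = 8°C.
ISA deviation = 11 − 8 = +3°C.
Density altitude = 3500 + 120 × (3) = 3860 ft.

3860 ft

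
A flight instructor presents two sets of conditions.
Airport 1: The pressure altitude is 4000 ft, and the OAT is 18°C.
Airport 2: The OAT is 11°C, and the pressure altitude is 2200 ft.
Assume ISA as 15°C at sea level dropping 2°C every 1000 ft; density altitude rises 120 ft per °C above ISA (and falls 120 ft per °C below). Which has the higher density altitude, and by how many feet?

Airport 1: ISA temp = 7°C, deviation +11°C, DA = 4000 + 120 × 11 = 5320 ft.
Airport 2: ISA temp = 10.6°C, deviation +0.4°C, DA = 2200 + 120 × 0.4 = 2248 ft.
Airport 1 is higher by 5320 − 2248 = 3072 ft.

Airport 1 by 3072 ft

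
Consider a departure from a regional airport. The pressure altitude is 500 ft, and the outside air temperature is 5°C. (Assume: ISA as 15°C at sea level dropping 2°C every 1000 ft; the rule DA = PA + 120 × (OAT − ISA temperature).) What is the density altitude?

ISA temperature at 500 ft = 15 − 2 × (500/1000) = 14°C.
ISA deviation = 5 − 14 = -9°C.
Density altitude = 500 + 120 × (-9) = 500 + (-1080) = -580 ft.

-580 ft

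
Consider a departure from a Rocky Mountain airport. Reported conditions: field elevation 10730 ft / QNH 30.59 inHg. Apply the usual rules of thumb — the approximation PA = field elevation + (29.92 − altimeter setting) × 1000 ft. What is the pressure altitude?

10060 ft

Pressure correction = (29.92 − 30.59) × 1000 = -670 ft.
Pressure altitude = 10730 + (-670) = 10060 ft.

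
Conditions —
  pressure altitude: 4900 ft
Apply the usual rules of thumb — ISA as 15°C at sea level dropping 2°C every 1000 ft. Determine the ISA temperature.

5.2°C

ISA temperature = 15 − 2 × (4900/1000) = 15 − 9.8 = 5.2°C.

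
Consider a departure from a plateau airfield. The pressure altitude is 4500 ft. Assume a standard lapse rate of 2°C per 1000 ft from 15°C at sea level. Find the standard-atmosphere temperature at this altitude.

ISA temperature = 15 − 2 × (4500/1000) = 15 − 9 = 6°C.

6°C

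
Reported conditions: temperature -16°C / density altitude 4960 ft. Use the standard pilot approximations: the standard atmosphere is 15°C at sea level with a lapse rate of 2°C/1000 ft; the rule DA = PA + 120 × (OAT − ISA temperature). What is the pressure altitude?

DA = PA + 120 × (OAT − (15 − 2·PA/1000)) = PA + 120·OAT − 1800 + 0.24·PA = 1.24·PA + 120·OAT − 1800.
So 1.24·PA = 4960 − 120 × (-16) + 1800 = 8680.
PA = 8680 / 1.24 = 7000 ft.

7000 ft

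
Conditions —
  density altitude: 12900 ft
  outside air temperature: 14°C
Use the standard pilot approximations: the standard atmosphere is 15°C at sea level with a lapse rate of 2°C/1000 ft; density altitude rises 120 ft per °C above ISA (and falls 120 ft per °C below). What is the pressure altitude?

10500 ft

DA = PA + 120 × (OAT − (15 − 2·PA/1000)) = PA + 120·OAT − 1800 + 0.24·PA = 1.24·PA + 120·OAT − 1800.
So 1.24·PA = 12900 − 120 × 14 + 1800 = 13020.
PA = 13020 / 1.24 = 10500 ft.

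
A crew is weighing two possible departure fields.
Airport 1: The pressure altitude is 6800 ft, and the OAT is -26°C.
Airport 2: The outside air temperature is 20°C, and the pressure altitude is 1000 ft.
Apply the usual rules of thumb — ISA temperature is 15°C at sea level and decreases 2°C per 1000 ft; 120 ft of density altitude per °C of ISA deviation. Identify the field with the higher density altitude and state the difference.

Airport 1: ISA temp = 1.4°C, deviation -27.4°C, DA = 6800 + 120 × (-27.4) = 3512 ft.
Airport 2: ISA temp = 13°C, deviation +7°C, DA = 1000 + 120 × 7 = 1840 ft.
Airport 1 is higher by 3512 − 1840 = 1672 ft.

Airport 1 by 1672 ft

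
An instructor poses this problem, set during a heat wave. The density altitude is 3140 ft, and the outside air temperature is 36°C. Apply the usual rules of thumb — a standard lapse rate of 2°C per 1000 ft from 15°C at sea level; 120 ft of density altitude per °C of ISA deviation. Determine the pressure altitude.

500 ft

DA = PA + 120 × (OAT − (15 − 2·PA/1000)) = PA + 120·OAT − 1800 + 0.24·PA = 1.24·PA + 120·OAT − 1800.
So 1.24·PA = 3140 − 120 × 36 + 1800 = 620.
PA = 620 / 1.24 = 500 ft.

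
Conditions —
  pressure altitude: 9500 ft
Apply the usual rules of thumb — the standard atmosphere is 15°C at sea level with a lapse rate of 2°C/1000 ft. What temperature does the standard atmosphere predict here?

ISA temperature = 15 − 2 × (9500/1000) = 15 − 19 = -4°C.

-4°C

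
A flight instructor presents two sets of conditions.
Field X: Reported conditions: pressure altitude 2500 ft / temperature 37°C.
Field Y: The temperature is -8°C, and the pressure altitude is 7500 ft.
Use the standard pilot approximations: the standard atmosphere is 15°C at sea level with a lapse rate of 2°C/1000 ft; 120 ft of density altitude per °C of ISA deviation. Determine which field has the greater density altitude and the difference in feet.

Field X: ISA temp = 10°C, deviation +27°C, DA = 2500 + 120 × 27 = 5740 ft.
Field Y: ISA temp = 0°C, deviation -8°C, DA = 7500 + 120 × (-8) = 6540 ft.
Field Y is higher by 6540 − 5740 = 800 ft.

Field Y by 800 ft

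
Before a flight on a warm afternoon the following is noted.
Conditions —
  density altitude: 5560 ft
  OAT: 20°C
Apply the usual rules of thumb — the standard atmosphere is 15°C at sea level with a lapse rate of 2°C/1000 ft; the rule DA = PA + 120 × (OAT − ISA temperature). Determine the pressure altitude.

DA = PA + 120 × (OAT − (15 − 2·PA/1000)) = PA + 120·OAT − 1800 + 0.24·PA = 1.24·PA + 120·OAT − 1800.
So 1.24·PA = 5560 − 120 × 20 + 1800 = 4960.
PA = 4960 / 1.24 = 4000 ft.

4000 ft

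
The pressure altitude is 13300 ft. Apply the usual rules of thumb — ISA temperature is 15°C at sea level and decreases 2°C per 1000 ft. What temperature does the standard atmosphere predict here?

ISA temperature = 15 − 2 × (13300/1000) = 15 − 26.6 = -11.6°C.

-11.6°C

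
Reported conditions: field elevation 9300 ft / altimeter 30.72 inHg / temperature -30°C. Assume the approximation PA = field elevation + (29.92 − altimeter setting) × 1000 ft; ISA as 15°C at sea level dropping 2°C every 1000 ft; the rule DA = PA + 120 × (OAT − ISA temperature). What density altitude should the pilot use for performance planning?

Pressure altitude = 9300 + (29.92 − 30.72) × 1000 = 9300 + (-800) = 8500 ft.
ISA temperature at 8500 ft = 15 − 2 × (8500/1000) = -2°C.
ISA deviation = -30 − (-2) = -28°C.
Density altitude = 8500 + 120 × (-28) = 5140 ft.

5140 ft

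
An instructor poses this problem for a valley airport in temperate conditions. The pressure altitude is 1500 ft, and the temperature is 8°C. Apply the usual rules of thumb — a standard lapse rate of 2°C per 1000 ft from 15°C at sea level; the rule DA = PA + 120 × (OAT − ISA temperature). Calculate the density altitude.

ISA temperature at 1500 ft = 15 − 2 × (1500/1000) = 12°C.
ISA deviation = 8 − 12 = -4°C.
Density altitude = 1500 + 120 × (-4) = 1500 + (-480) = 1020 ft.

1020 ft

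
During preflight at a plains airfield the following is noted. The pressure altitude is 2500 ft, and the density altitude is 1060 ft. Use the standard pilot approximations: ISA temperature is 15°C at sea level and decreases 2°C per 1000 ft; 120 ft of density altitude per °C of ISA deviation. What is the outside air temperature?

Density altitude − pressure altitude = 1060 − 2500 = -1440 ft.
At 120 ft/°C that is an ISA deviation of -1440/120 = -12°C.
ISA temperature at 2500 ft = 15 − 2 × (2500/1000) = 10°C.
OAT = ISA + deviation = 10 + (-12) = -2°C.

-2°C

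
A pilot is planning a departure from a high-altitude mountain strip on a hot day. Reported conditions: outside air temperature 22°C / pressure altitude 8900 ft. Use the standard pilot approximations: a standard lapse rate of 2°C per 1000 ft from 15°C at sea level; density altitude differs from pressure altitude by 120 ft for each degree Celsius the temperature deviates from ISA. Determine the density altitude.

11876 ft

ISA temperature at 8900 ft = 15 − 2 × (8900/1000) = -2.8°C.
ISA deviation = 22 − (-2.8) = +24.8°C.
Density altitude = 8900 + 120 × (24.8) = 8900 + (+2976) = 11876 ft.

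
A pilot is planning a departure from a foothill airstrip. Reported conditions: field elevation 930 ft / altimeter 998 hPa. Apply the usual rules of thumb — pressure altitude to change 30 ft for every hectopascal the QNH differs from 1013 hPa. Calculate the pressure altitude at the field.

Pressure correction = (1013 − 998) × 30 = +450 ft.
Pressure altitude = 930 + (+450) = 1380 ft.

1380 ft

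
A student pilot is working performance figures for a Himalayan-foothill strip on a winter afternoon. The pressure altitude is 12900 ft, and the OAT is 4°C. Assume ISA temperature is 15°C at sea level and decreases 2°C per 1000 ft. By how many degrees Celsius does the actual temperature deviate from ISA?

ISA temperature at 12900 ft = 15 − 2 × (12900/1000) = -10.8°C.
Deviation = OAT − ISA = 4 − (-10.8) = +14.8°C.

ISA+14.8°C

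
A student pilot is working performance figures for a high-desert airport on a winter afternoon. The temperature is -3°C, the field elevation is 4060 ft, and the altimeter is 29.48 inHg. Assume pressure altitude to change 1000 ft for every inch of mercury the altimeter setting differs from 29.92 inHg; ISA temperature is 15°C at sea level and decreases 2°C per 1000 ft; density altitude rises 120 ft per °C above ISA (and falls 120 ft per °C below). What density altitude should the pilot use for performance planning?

3420 ft

Pressure altitude = 4060 + (29.92 − 29.48) × 1000 = 4060 + (+440) = 4500 ft.
ISA temperature at 4500 ft = 15 − 2 × (4500/1000) = 6°C.
ISA deviation = -3 − 6 = -9°C.
Density altitude = 4500 + 120 × (-9) = 3420 ft.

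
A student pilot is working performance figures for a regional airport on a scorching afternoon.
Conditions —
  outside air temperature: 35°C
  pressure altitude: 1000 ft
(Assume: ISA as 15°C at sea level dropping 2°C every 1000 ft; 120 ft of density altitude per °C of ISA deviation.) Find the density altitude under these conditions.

ISA temperature at 1000 ft = 15 − 2 × (1000/1000) = 13°C.
ISA deviation = 35 − 13 = +22°C.
Density altitude = 1000 + 120 × (22) = 1000 + (+2640) = 3640 ft.

3640 ft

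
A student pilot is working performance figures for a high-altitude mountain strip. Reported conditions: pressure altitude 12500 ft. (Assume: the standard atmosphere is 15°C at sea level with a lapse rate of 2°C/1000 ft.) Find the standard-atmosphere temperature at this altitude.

ISA temperature = 15 − 2 × (12500/1000) = 15 − 25 = -10°C.

-10°C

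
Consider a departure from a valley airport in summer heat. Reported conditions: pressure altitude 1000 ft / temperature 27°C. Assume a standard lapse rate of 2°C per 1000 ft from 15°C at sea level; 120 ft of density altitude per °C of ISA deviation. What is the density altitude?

2680 ft

ISA temperature at 1000 ft = 15 − 2 × (1000/1000) = 13°C.
ISA deviation = 27 − 13 = +14°C.
Density altitude = 1000 + 120 × (14) = 1000 + (+1680) = 2680 ft.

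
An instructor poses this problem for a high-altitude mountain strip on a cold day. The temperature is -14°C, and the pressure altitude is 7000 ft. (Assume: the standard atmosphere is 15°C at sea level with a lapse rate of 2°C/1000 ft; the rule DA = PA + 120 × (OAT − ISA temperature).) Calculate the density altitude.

ISA temperature at 7000 ft = 15 − 2 × (7000/1000) = 1°C.
ISA deviation = -14 − 1 = -15°C.
Density altitude = 7000 + 120 × (-15) = 7000 + (-1800) = 5200 ft.

5200 ft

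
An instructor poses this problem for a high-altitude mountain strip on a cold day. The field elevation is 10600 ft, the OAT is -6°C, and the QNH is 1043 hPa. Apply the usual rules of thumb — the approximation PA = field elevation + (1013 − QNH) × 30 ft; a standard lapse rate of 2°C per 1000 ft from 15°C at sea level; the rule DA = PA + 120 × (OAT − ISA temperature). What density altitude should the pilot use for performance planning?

9508 ft

Pressure altitude = 10600 + (1013 − 1043) × 30 = 10600 + (-900) = 9700 ft.
ISA temperature at 9700 ft = 15 − 2 × (9700/1000) = -4.4°C.
ISA deviation = -6 − (-4.4) = -1.6°C.
Density altitude = 9700 + 120 × (-1.6) = 9508 ft.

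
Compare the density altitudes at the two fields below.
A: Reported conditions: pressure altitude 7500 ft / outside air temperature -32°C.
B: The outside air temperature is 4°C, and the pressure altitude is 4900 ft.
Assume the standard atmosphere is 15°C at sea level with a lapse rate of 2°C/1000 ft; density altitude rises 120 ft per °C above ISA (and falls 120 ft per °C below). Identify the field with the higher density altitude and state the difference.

B by 1096 ft

A: ISA temp = 0°C, deviation -32°C, DA = 7500 + 120 × (-32) = 3660 ft.
B: ISA temp = 5.2°C, deviation -1.2°C, DA = 4900 + 120 × (-1.2) = 4756 ft.
B is higher by 4756 − 3660 = 1096 ft.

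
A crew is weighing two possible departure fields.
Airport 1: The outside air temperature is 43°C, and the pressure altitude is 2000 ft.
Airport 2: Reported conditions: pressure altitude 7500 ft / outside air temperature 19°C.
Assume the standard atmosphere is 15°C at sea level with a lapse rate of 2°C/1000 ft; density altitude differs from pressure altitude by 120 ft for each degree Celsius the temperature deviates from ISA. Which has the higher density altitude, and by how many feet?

Airport 2 by 3940 ft

Airport 1: ISA temp = 11°C, deviation +32°C, DA = 2000 + 120 × 32 = 5840 ft.
Airport 2: ISA temp = 0°C, deviation +19°C, DA = 7500 + 120 × 19 = 9780 ft.
Airport 2 is higher by 9780 − 5840 = 3940 ft.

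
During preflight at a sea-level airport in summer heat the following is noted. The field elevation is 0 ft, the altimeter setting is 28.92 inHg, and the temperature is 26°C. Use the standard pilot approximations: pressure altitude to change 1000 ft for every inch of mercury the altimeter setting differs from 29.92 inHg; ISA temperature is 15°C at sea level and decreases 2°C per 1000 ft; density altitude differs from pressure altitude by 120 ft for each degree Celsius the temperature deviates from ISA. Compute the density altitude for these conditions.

Pressure altitude = 0 + (29.92 − 28.92) × 1000 = 0 + (+1000) = 1000 ft.
ISA temperature at 1000 ft = 15 − 2 × (1000/1000) = 13°C.
ISA deviation = 26 − 13 = +13°C.
Density altitude = 1000 + 120 × (13) = 2560 ft.

2560 ft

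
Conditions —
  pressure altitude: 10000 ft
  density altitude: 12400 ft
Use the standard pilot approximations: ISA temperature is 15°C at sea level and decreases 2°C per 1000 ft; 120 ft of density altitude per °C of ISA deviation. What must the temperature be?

15°C

Density altitude − pressure altitude = 12400 − 10000 = +2400 ft.
At 120 ft/°C that is an ISA deviation of 2400/120 = +20°C.
ISA temperature at 10000 ft = 15 − 2 × (10000/1000) = -5°C.
OAT = ISA + deviation = -5 + (+20) = 15°C.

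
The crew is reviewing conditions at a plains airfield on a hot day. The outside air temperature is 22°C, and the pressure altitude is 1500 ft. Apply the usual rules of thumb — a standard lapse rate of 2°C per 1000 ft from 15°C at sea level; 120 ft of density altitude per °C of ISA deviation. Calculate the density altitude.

ISA temperature at 1500 ft = 15 − 2 × (1500/1000) = 12°C.
ISA deviation = 22 − 12 = +10°C.
Density altitude = 1500 + 120 × (10) = 1500 + (+1200) = 2700 ft.

2700 ft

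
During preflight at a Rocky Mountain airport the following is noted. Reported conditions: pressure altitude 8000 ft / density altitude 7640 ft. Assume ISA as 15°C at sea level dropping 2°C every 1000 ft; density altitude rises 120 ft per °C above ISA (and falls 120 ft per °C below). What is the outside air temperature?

-4°C

Density altitude − pressure altitude = 7640 − 8000 = -360 ft.
At 120 ft/°C that is an ISA deviation of -360/120 = -3°C.
ISA temperature at 8000 ft = 15 − 2 × (8000/1000) = -1°C.
OAT = ISA + deviation = -1 + (-3) = -4°C.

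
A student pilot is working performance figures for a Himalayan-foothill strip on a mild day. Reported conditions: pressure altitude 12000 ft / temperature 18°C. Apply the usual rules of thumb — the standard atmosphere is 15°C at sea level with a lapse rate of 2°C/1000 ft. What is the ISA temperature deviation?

ISA temperature at 12000 ft = 15 − 2 × (12000/1000) = -9°C.
Deviation = OAT − ISA = 18 − (-9) = +27°C.

ISA+27°C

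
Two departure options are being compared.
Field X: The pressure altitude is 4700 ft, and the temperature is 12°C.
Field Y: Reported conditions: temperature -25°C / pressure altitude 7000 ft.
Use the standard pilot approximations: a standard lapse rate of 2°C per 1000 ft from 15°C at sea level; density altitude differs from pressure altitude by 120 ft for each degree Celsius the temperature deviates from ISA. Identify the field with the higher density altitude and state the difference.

Field X by 1588 ft

Field X: ISA temp = 5.6°C, deviation +6.4°C, DA = 4700 + 120 × 6.4 = 5468 ft.
Field Y: ISA temp = 1°C, deviation -26°C, DA = 7000 + 120 × (-26) = 3880 ft.
Field X is higher by 5468 − 3880 = 1588 ft.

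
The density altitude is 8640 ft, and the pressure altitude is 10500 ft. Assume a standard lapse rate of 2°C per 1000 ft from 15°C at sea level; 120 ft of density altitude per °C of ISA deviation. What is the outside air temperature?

Density altitude − pressure altitude = 8640 − 10500 = -1860 ft.
At 120 ft/°C that is an ISA deviation of -1860/120 = -15.5°C.
ISA temperature at 10500 ft = 15 − 2 × (10500/1000) = -6°C.
OAT = ISA + deviation = -6 + (-15.5) = -21.5°C.

-21.5°C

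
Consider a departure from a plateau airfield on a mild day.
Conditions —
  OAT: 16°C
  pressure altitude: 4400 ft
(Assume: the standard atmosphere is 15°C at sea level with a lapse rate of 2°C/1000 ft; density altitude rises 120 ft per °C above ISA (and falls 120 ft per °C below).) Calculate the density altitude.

5576 ft

ISA temperature at 4400 ft = 15 − 2 × (4400/1000) = 6.2°C.
ISA deviation = 16 − 6.2 = +9.8°C.
Density altitude = 4400 + 120 × (9.8) = 4400 + (+1176) = 5576 ft.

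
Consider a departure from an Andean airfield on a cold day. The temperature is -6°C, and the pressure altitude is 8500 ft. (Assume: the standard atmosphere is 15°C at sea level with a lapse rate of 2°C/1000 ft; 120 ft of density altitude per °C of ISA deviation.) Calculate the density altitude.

ISA temperature at 8500 ft = 15 − 2 × (8500/1000) = -2°C.
ISA deviation = -6 − (-2) = -4°C.
Density altitude = 8500 + 120 × (-4) = 8500 + (-480) = 8020 ft.

8020 ft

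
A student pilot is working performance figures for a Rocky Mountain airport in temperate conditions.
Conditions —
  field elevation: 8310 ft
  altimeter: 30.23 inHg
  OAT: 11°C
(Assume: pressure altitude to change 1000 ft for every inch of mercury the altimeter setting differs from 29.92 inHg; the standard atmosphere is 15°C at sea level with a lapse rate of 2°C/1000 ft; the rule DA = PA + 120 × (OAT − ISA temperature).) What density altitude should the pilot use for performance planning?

9440 ft

Pressure altitude = 8310 + (29.92 − 30.23) × 1000 = 8310 + (-310) = 8000 ft.
ISA temperature at 8000 ft = 15 − 2 × (8000/1000) = -1°C.
ISA deviation = 11 − (-1) = +12°C.
Density altitude = 8000 + 120 × (12) = 9440 ft.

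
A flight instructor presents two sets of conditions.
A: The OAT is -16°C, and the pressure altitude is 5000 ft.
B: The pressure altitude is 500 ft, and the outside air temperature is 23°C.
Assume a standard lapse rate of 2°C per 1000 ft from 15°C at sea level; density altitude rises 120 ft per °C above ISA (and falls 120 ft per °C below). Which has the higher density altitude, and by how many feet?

A: ISA temp = 5°C, deviation -21°C, DA = 5000 + 120 × (-21) = 2480 ft.
B: ISA temp = 14°C, deviation +9°C, DA = 500 + 120 × 9 = 1580 ft.
A is higher by 2480 − 1580 = 900 ft.

A by 900 ft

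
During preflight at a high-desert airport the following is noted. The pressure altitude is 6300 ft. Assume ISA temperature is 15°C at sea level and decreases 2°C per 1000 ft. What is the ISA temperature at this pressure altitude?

ISA temperature = 15 − 2 × (6300/1000) = 15 − 12.6 = 2.4°C.

2.4°C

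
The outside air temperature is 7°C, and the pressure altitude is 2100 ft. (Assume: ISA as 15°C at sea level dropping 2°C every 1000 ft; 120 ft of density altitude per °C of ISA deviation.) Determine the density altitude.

ISA temperature at 2100 ft = 15 − 2 × (2100/1000) = 10.8°C.
ISA deviation = 7 − 10.8 = -3.8°C.
Density altitude = 2100 + 120 × (-3.8) = 2100 + (-456) = 1644 ft.

1644 ft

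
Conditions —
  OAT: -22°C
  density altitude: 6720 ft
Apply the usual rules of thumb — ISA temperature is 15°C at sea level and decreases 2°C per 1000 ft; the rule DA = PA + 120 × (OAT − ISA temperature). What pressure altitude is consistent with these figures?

DA = PA + 120 × (OAT − (15 − 2·PA/1000)) = PA + 120·OAT − 1800 + 0.24·PA = 1.24·PA + 120·OAT − 1800.
So 1.24·PA = 6720 − 120 × (-22) + 1800 = 11160.
PA = 11160 / 1.24 = 9000 ft.

9000 ft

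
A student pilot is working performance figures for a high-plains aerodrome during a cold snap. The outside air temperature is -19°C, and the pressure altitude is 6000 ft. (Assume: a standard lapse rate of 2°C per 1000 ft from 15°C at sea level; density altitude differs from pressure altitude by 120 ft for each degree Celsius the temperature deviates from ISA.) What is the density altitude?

3360 ft

ISA temperature at 6000 ft = 15 − 2 × (6000/1000) = 3°C.
ISA deviation = -19 − 3 = -22°C.
Density altitude = 6000 + 120 × (-22) = 6000 + (-2640) = 3360 ft.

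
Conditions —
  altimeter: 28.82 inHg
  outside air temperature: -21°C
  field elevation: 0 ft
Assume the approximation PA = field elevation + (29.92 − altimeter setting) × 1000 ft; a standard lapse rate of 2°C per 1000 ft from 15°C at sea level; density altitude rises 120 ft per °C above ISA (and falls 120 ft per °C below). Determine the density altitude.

-2956 ft

Pressure altitude = 0 + (29.92 − 28.82) × 1000 = 0 + (+1100) = 1100 ft.
ISA temperature at 1100 ft = 15 − 2 × (1100/1000) = 12.8°C.
ISA deviation = -21 − 12.8 = -33.8°C.
Density altitude = 1100 + 120 × (-33.8) = -2956 ft.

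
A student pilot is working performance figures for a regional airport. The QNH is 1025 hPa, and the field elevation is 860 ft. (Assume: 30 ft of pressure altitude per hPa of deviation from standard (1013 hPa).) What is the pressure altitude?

500 ft

Pressure correction = (1013 − 1025) × 30 = -360 ft.
Pressure altitude = 860 + (-360) = 500 ft.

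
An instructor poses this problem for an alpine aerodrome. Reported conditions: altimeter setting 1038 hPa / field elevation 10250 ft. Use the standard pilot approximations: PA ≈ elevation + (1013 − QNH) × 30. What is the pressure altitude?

9500 ft

Pressure correction = (1013 − 1038) × 30 = -750 ft.
Pressure altitude = 10250 + (-750) = 9500 ft.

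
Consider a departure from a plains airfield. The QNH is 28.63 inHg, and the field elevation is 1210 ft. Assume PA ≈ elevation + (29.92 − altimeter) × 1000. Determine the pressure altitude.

2500 ft

Pressure correction = (29.92 − 28.63) × 1000 = +1290 ft.
Pressure altitude = 1210 + (+1290) = 2500 ft.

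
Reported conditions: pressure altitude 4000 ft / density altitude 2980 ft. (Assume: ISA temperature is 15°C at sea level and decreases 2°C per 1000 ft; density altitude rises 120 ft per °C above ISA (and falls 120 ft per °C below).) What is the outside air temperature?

Density altitude − pressure altitude = 2980 − 4000 = -1020 ft.
At 120 ft/°C that is an ISA deviation of -1020/120 = -8.5°C.
ISA temperature at 4000 ft = 15 − 2 × (4000/1000) = 7°C.
OAT = ISA + deviation = 7 + (-8.5) = -1.5°C.

-1.5°C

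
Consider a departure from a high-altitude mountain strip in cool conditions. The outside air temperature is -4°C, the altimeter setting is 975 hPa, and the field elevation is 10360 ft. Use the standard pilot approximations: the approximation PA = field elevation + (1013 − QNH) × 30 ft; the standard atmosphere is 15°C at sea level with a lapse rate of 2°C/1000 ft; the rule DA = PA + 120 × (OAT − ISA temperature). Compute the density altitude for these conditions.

Pressure altitude = 10360 + (1013 − 975) × 30 = 10360 + (+1140) = 11500 ft.
ISA temperature at 11500 ft = 15 − 2 × (11500/1000) = -8°C.
ISA deviation = -4 − (-8) = +4°C.
Density altitude = 11500 + 120 × (4) = 11980 ft.

11980 ft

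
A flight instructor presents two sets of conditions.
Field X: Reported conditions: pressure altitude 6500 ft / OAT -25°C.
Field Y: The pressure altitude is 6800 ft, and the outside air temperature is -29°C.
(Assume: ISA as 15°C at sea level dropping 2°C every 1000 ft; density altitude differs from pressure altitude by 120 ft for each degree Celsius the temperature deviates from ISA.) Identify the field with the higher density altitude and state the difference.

Field X by 108 ft

Field X: ISA temp = 2°C, deviation -27°C, DA = 6500 + 120 × (-27) = 3260 ft.
Field Y: ISA temp = 1.4°C, deviation -30.4°C, DA = 6800 + 120 × (-30.4) = 3152 ft.
Field X is higher by 3260 − 3152 = 108 ft.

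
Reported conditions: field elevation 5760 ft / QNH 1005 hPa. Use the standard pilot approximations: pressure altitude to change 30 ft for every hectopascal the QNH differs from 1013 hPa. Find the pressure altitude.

Pressure correction = (1013 − 1005) × 30 = +240 ft.
Pressure altitude = 5760 + (+240) = 6000 ft.

6000 ft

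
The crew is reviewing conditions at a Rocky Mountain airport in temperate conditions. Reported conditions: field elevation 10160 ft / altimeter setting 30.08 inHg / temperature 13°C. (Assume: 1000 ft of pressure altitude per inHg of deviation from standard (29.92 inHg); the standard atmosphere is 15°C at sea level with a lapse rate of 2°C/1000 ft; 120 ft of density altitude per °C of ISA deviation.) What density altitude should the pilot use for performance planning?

12160 ft

Pressure altitude = 10160 + (29.92 − 30.08) × 1000 = 10160 + (-160) = 10000 ft.
ISA temperature at 10000 ft = 15 − 2 × (10000/1000) = -5°C.
ISA deviation = 13 − (-5) = +18°C.
Density altitude = 10000 + 120 × (18) = 12160 ft.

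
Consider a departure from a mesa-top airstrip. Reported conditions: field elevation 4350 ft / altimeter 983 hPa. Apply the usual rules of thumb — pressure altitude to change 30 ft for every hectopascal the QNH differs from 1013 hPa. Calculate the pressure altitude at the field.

Pressure correction = (1013 − 983) × 30 = +900 ft.
Pressure altitude = 4350 + (+900) = 5250 ft.

5250 ft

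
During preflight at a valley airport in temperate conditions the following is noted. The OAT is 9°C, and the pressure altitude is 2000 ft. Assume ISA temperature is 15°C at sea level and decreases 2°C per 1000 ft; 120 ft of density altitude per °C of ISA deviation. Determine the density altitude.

ISA temperature at 2000 ft = 15 − 2 × (2000/1000) = 11°C.
ISA deviation = 9 − 11 = -2°C.
Density altitude = 2000 + 120 × (-2) = 2000 + (-240) = 1760 ft.

1760 ft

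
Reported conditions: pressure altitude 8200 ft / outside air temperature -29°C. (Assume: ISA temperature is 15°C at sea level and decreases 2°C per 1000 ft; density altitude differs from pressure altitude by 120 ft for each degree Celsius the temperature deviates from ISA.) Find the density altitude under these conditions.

ISA temperature at 8200 ft = 15 − 2 × (8200/1000) = -1.4°C.
ISA deviation = -29 − (-1.4) = -27.6°C.
Density altitude = 8200 + 120 × (-27.6) = 8200 + (-3312) = 4888 ft.

4888 ft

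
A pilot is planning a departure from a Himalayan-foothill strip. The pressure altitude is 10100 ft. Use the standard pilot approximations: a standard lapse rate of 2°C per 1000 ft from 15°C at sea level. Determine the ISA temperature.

-5.2°C

ISA temperature = 15 − 2 × (10100/1000) = 15 − 20.2 = -5.2°C.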